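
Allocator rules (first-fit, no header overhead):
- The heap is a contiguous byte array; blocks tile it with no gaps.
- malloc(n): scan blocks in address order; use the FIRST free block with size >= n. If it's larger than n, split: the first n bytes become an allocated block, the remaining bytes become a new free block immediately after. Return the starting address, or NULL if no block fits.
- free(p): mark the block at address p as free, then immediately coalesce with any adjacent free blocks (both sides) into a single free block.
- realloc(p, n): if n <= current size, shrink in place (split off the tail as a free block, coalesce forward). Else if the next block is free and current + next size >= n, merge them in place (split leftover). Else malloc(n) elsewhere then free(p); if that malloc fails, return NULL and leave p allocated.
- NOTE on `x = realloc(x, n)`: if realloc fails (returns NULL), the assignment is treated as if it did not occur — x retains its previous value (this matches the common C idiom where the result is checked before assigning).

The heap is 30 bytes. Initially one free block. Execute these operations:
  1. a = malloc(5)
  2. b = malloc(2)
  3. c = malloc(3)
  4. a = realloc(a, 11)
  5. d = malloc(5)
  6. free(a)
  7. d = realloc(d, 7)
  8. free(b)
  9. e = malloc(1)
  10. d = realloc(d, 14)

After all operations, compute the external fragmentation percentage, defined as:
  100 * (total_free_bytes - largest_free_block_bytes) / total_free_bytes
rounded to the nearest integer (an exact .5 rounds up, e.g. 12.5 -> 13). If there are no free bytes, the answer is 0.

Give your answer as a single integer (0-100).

Answer: 50

Derivation:
Op 1: a = malloc(5) -> a = 0; heap: [0-4 ALLOC][5-29 FREE]
Op 2: b = malloc(2) -> b = 5; heap: [0-4 ALLOC][5-6 ALLOC][7-29 FREE]
Op 3: c = malloc(3) -> c = 7; heap: [0-4 ALLOC][5-6 ALLOC][7-9 ALLOC][10-29 FREE]
Op 4: a = realloc(a, 11) -> a = 10; heap: [0-4 FREE][5-6 ALLOC][7-9 ALLOC][10-20 ALLOC][21-29 FREE]
Op 5: d = malloc(5) -> d = 0; heap: [0-4 ALLOC][5-6 ALLOC][7-9 ALLOC][10-20 ALLOC][21-29 FREE]
Op 6: free(a) -> (freed a); heap: [0-4 ALLOC][5-6 ALLOC][7-9 ALLOC][10-29 FREE]
Op 7: d = realloc(d, 7) -> d = 10; heap: [0-4 FREE][5-6 ALLOC][7-9 ALLOC][10-16 ALLOC][17-29 FREE]
Op 8: free(b) -> (freed b); heap: [0-6 FREE][7-9 ALLOC][10-16 ALLOC][17-29 FREE]
Op 9: e = malloc(1) -> e = 0; heap: [0-0 ALLOC][1-6 FREE][7-9 ALLOC][10-16 ALLOC][17-29 FREE]
Op 10: d = realloc(d, 14) -> d = 10; heap: [0-0 ALLOC][1-6 FREE][7-9 ALLOC][10-23 ALLOC][24-29 FREE]
Free blocks: [6 6] total_free=12 largest=6 -> 100*(12-6)/12 = 600/12 = 50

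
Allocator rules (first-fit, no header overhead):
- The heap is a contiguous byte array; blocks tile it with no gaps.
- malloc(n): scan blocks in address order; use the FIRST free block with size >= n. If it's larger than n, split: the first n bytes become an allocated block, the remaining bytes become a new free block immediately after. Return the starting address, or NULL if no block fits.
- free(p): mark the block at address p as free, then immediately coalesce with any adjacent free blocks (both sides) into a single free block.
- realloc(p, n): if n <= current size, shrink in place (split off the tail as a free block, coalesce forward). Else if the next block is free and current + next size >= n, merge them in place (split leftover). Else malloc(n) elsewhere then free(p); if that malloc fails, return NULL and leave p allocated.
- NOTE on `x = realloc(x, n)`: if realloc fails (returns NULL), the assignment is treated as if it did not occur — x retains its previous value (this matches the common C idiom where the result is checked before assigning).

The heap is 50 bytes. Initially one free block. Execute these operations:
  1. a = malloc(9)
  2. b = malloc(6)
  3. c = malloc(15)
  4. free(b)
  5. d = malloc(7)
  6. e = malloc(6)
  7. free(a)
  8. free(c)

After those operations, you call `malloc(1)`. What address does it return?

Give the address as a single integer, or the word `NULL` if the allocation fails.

Answer: 0

Derivation:
Op 1: a = malloc(9) -> a = 0; heap: [0-8 ALLOC][9-49 FREE]
Op 2: b = malloc(6) -> b = 9; heap: [0-8 ALLOC][9-14 ALLOC][15-49 FREE]
Op 3: c = malloc(15) -> c = 15; heap: [0-8 ALLOC][9-14 ALLOC][15-29 ALLOC][30-49 FREE]
Op 4: free(b) -> (freed b); heap: [0-8 ALLOC][9-14 FREE][15-29 ALLOC][30-49 FREE]
Op 5: d = malloc(7) -> d = 30; heap: [0-8 ALLOC][9-14 FREE][15-29 ALLOC][30-36 ALLOC][37-49 FREE]
Op 6: e = malloc(6) -> e = 9; heap: [0-8 ALLOC][9-14 ALLOC][15-29 ALLOC][30-36 ALLOC][37-49 FREE]
Op 7: free(a) -> (freed a); heap: [0-8 FREE][9-14 ALLOC][15-29 ALLOC][30-36 ALLOC][37-49 FREE]
Op 8: free(c) -> (freed c); heap: [0-8 FREE][9-14 ALLOC][15-29 FREE][30-36 ALLOC][37-49 FREE]
malloc(1): first-fit scan over [0-8 FREE][9-14 ALLOC][15-29 FREE][30-36 ALLOC][37-49 FREE] -> 0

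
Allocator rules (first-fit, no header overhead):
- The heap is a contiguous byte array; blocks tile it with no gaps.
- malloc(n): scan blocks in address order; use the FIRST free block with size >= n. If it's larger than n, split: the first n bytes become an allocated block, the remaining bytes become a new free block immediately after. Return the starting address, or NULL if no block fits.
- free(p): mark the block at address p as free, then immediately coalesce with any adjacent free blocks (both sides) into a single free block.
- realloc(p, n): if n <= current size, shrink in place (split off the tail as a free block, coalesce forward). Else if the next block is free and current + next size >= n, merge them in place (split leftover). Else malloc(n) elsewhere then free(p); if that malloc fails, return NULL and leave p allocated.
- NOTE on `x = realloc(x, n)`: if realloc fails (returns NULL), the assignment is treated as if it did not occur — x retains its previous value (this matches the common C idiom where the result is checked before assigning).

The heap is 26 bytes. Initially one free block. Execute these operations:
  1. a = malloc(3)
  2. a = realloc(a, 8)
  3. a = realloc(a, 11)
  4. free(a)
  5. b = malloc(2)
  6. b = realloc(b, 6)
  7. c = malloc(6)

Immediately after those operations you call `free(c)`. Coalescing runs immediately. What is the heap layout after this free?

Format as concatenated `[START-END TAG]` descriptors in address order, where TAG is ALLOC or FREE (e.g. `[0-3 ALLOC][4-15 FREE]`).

Answer: [0-5 ALLOC][6-25 FREE]

Derivation:
Op 1: a = malloc(3) -> a = 0; heap: [0-2 ALLOC][3-25 FREE]
Op 2: a = realloc(a, 8) -> a = 0; heap: [0-7 ALLOC][8-25 FREE]
Op 3: a = realloc(a, 11) -> a = 0; heap: [0-10 ALLOC][11-25 FREE]
Op 4: free(a) -> (freed a); heap: [0-25 FREE]
Op 5: b = malloc(2) -> b = 0; heap: [0-1 ALLOC][2-25 FREE]
Op 6: b = realloc(b, 6) -> b = 0; heap: [0-5 ALLOC][6-25 FREE]
Op 7: c = malloc(6) -> c = 6; heap: [0-5 ALLOC][6-11 ALLOC][12-25 FREE]
free(c): c = 6 -> block [6-11 ALLOC]; mark free, coalesce with adjacent free neighbors -> [0-5 ALLOC][6-25 FREE]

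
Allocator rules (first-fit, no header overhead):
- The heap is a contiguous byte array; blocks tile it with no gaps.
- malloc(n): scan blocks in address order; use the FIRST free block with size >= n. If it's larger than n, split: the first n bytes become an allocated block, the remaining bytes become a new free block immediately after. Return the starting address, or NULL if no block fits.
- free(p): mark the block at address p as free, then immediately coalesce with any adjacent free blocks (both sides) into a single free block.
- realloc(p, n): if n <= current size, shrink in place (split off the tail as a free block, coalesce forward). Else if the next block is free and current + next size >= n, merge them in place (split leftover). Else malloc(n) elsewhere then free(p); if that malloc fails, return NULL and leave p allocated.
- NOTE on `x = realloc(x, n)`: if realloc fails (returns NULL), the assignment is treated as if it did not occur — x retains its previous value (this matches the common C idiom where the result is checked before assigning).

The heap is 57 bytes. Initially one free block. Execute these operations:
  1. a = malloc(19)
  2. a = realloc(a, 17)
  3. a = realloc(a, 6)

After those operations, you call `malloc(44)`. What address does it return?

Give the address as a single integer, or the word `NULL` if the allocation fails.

Op 1: a = malloc(19) -> a = 0; heap: [0-18 ALLOC][19-56 FREE]
Op 2: a = realloc(a, 17) -> a = 0; heap: [0-16 ALLOC][17-56 FREE]
Op 3: a = realloc(a, 6) -> a = 0; heap: [0-5 ALLOC][6-56 FREE]
malloc(44): first-fit scan over [0-5 ALLOC][6-56 FREE] -> 6

Answer: 6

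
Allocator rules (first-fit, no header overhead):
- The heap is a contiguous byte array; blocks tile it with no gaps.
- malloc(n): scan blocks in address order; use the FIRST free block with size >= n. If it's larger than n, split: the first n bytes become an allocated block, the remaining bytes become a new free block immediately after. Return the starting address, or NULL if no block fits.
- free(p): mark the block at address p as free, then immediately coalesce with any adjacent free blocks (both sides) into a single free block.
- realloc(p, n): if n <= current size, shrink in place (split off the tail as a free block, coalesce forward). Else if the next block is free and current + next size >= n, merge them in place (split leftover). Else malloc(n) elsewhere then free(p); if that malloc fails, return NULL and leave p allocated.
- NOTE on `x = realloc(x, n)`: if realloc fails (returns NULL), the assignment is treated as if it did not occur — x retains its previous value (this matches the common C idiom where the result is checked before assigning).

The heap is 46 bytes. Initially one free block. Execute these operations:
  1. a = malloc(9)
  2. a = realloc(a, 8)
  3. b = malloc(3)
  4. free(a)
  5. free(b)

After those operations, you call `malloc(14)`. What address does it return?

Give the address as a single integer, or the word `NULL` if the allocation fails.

Answer: 0

Derivation:
Op 1: a = malloc(9) -> a = 0; heap: [0-8 ALLOC][9-45 FREE]
Op 2: a = realloc(a, 8) -> a = 0; heap: [0-7 ALLOC][8-45 FREE]
Op 3: b = malloc(3) -> b = 8; heap: [0-7 ALLOC][8-10 ALLOC][11-45 FREE]
Op 4: free(a) -> (freed a); heap: [0-7 FREE][8-10 ALLOC][11-45 FREE]
Op 5: free(b) -> (freed b); heap: [0-45 FREE]
malloc(14): first-fit scan over [0-45 FREE] -> 0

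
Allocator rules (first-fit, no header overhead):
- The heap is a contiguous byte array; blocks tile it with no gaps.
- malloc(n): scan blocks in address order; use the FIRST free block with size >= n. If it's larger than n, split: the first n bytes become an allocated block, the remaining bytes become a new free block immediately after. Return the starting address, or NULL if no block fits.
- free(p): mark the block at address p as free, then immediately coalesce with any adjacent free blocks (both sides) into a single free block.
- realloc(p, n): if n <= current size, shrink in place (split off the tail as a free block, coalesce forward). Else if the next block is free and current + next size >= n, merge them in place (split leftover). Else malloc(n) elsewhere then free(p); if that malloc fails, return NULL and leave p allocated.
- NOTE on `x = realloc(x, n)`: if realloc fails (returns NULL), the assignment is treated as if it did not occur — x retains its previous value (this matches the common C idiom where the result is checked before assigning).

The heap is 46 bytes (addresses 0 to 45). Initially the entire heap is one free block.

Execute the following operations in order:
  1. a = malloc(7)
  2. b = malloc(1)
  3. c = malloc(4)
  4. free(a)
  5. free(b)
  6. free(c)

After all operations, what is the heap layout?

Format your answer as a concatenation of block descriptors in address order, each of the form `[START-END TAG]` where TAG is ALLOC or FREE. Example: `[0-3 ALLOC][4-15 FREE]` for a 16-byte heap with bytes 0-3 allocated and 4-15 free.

Op 1: a = malloc(7) -> a = 0; heap: [0-6 ALLOC][7-45 FREE]
Op 2: b = malloc(1) -> b = 7; heap: [0-6 ALLOC][7-7 ALLOC][8-45 FREE]
Op 3: c = malloc(4) -> c = 8; heap: [0-6 ALLOC][7-7 ALLOC][8-11 ALLOC][12-45 FREE]
Op 4: free(a) -> (freed a); heap: [0-6 FREE][7-7 ALLOC][8-11 ALLOC][12-45 FREE]
Op 5: free(b) -> (freed b); heap: [0-7 FREE][8-11 ALLOC][12-45 FREE]
Op 6: free(c) -> (freed c); heap: [0-45 FREE]

Answer: [0-45 FREE]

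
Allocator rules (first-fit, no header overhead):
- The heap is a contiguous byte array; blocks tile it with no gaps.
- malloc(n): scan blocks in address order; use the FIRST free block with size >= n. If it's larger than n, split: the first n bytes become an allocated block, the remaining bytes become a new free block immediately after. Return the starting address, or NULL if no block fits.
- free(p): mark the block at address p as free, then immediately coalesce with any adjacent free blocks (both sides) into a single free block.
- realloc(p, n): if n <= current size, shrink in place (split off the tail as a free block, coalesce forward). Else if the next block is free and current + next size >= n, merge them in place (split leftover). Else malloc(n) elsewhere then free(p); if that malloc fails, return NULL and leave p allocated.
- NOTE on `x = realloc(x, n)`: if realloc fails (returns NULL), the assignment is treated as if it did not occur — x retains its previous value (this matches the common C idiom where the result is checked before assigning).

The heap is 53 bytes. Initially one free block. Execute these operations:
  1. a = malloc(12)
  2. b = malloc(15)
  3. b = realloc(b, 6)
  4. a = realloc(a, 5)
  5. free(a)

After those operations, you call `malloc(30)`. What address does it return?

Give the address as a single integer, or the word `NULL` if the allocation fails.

Answer: 18

Derivation:
Op 1: a = malloc(12) -> a = 0; heap: [0-11 ALLOC][12-52 FREE]
Op 2: b = malloc(15) -> b = 12; heap: [0-11 ALLOC][12-26 ALLOC][27-52 FREE]
Op 3: b = realloc(b, 6) -> b = 12; heap: [0-11 ALLOC][12-17 ALLOC][18-52 FREE]
Op 4: a = realloc(a, 5) -> a = 0; heap: [0-4 ALLOC][5-11 FREE][12-17 ALLOC][18-52 FREE]
Op 5: free(a) -> (freed a); heap: [0-11 FREE][12-17 ALLOC][18-52 FREE]
malloc(30): first-fit scan over [0-11 FREE][12-17 ALLOC][18-52 FREE] -> 18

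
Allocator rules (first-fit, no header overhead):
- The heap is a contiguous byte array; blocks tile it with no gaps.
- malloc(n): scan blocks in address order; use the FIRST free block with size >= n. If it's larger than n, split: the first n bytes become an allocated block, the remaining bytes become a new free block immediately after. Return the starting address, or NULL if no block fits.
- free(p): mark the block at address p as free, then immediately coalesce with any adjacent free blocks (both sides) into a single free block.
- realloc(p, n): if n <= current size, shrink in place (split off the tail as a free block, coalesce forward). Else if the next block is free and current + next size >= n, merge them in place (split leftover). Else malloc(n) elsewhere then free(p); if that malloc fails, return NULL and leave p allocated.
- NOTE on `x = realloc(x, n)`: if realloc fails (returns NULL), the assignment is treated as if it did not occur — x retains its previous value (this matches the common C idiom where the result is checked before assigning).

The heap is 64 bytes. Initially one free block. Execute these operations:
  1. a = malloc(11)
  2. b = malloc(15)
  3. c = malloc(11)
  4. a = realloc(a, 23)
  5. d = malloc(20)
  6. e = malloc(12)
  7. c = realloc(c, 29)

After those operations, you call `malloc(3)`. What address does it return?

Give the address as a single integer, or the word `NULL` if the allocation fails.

Op 1: a = malloc(11) -> a = 0; heap: [0-10 ALLOC][11-63 FREE]
Op 2: b = malloc(15) -> b = 11; heap: [0-10 ALLOC][11-25 ALLOC][26-63 FREE]
Op 3: c = malloc(11) -> c = 26; heap: [0-10 ALLOC][11-25 ALLOC][26-36 ALLOC][37-63 FREE]
Op 4: a = realloc(a, 23) -> a = 37; heap: [0-10 FREE][11-25 ALLOC][26-36 ALLOC][37-59 ALLOC][60-63 FREE]
Op 5: d = malloc(20) -> d = NULL; heap: [0-10 FREE][11-25 ALLOC][26-36 ALLOC][37-59 ALLOC][60-63 FREE]
Op 6: e = malloc(12) -> e = NULL; heap: [0-10 FREE][11-25 ALLOC][26-36 ALLOC][37-59 ALLOC][60-63 FREE]
Op 7: c = realloc(c, 29) -> NULL (c unchanged); heap: [0-10 FREE][11-25 ALLOC][26-36 ALLOC][37-59 ALLOC][60-63 FREE]
malloc(3): first-fit scan over [0-10 FREE][11-25 ALLOC][26-36 ALLOC][37-59 ALLOC][60-63 FREE] -> 0

Answer: 0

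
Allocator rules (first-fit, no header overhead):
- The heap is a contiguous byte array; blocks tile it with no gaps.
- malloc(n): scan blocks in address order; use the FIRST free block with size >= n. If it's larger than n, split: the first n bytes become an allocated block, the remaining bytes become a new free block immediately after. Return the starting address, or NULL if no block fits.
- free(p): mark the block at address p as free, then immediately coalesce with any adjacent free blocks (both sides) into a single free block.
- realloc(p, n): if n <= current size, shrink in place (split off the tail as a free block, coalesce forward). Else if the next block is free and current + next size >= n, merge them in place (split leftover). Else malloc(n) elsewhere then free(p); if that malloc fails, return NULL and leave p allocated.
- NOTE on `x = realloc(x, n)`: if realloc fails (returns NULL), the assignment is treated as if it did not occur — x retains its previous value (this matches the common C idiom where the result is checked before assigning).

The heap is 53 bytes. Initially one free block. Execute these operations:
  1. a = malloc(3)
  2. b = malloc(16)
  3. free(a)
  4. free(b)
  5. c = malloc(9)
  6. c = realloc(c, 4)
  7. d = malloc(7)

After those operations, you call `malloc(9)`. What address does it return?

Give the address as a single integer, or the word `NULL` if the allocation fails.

Answer: 11

Derivation:
Op 1: a = malloc(3) -> a = 0; heap: [0-2 ALLOC][3-52 FREE]
Op 2: b = malloc(16) -> b = 3; heap: [0-2 ALLOC][3-18 ALLOC][19-52 FREE]
Op 3: free(a) -> (freed a); heap: [0-2 FREE][3-18 ALLOC][19-52 FREE]
Op 4: free(b) -> (freed b); heap: [0-52 FREE]
Op 5: c = malloc(9) -> c = 0; heap: [0-8 ALLOC][9-52 FREE]
Op 6: c = realloc(c, 4) -> c = 0; heap: [0-3 ALLOC][4-52 FREE]
Op 7: d = malloc(7) -> d = 4; heap: [0-3 ALLOC][4-10 ALLOC][11-52 FREE]
malloc(9): first-fit scan over [0-3 ALLOC][4-10 ALLOC][11-52 FREE] -> 11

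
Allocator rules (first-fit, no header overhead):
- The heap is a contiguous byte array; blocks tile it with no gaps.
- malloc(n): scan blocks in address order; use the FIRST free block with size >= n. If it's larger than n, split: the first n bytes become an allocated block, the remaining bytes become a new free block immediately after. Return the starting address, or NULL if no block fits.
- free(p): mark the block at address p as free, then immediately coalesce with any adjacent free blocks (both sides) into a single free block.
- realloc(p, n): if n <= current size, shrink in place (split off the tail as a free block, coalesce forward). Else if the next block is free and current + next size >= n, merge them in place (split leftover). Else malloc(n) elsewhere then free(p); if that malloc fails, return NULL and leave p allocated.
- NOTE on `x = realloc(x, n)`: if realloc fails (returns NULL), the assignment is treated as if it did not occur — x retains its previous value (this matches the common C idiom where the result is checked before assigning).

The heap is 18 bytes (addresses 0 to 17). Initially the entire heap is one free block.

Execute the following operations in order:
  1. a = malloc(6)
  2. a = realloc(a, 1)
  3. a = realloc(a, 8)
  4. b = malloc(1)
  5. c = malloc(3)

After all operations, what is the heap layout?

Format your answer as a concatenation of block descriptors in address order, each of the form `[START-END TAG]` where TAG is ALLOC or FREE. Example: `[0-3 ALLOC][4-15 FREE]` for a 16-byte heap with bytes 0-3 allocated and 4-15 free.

Answer: [0-7 ALLOC][8-8 ALLOC][9-11 ALLOC][12-17 FREE]

Derivation:
Op 1: a = malloc(6) -> a = 0; heap: [0-5 ALLOC][6-17 FREE]
Op 2: a = realloc(a, 1) -> a = 0; heap: [0-0 ALLOC][1-17 FREE]
Op 3: a = realloc(a, 8) -> a = 0; heap: [0-7 ALLOC][8-17 FREE]
Op 4: b = malloc(1) -> b = 8; heap: [0-7 ALLOC][8-8 ALLOC][9-17 FREE]
Op 5: c = malloc(3) -> c = 9; heap: [0-7 ALLOC][8-8 ALLOC][9-11 ALLOC][12-17 FREE]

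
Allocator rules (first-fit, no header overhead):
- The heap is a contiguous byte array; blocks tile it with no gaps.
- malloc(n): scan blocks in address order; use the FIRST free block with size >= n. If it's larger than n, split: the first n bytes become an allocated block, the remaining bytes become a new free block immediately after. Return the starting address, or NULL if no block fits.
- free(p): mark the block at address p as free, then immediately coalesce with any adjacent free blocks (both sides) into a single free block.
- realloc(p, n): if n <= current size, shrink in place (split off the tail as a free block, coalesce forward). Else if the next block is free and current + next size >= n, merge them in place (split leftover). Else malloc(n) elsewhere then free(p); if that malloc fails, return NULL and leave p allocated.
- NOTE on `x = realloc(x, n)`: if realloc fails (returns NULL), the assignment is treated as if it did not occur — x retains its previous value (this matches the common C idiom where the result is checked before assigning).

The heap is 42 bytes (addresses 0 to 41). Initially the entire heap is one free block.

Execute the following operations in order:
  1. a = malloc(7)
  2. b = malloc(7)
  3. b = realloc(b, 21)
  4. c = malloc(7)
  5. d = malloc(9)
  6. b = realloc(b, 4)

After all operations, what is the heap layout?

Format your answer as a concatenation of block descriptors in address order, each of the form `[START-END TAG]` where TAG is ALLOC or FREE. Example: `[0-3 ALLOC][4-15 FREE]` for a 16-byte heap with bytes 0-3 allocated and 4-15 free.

Answer: [0-6 ALLOC][7-10 ALLOC][11-27 FREE][28-34 ALLOC][35-41 FREE]

Derivation:
Op 1: a = malloc(7) -> a = 0; heap: [0-6 ALLOC][7-41 FREE]
Op 2: b = malloc(7) -> b = 7; heap: [0-6 ALLOC][7-13 ALLOC][14-41 FREE]
Op 3: b = realloc(b, 21) -> b = 7; heap: [0-6 ALLOC][7-27 ALLOC][28-41 FREE]
Op 4: c = malloc(7) -> c = 28; heap: [0-6 ALLOC][7-27 ALLOC][28-34 ALLOC][35-41 FREE]
Op 5: d = malloc(9) -> d = NULL; heap: [0-6 ALLOC][7-27 ALLOC][28-34 ALLOC][35-41 FREE]
Op 6: b = realloc(b, 4) -> b = 7; heap: [0-6 ALLOC][7-10 ALLOC][11-27 FREE][28-34 ALLOC][35-41 FREE]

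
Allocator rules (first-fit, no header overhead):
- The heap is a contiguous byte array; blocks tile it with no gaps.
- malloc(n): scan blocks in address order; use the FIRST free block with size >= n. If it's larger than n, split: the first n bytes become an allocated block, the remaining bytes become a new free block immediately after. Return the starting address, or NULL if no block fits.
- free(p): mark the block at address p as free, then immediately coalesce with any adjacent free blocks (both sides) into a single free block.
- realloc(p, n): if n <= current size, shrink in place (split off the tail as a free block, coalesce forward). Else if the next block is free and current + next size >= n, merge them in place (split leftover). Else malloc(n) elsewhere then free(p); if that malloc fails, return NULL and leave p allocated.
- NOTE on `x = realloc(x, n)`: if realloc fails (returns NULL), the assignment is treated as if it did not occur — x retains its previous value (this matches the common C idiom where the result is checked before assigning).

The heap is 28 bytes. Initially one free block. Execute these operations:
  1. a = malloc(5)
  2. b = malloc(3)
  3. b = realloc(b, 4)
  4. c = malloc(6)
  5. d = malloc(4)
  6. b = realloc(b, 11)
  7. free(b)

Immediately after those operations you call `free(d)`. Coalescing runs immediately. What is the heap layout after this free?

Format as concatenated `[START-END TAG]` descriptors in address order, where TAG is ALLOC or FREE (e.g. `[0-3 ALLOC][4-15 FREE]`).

Answer: [0-4 ALLOC][5-8 FREE][9-14 ALLOC][15-27 FREE]

Derivation:
Op 1: a = malloc(5) -> a = 0; heap: [0-4 ALLOC][5-27 FREE]
Op 2: b = malloc(3) -> b = 5; heap: [0-4 ALLOC][5-7 ALLOC][8-27 FREE]
Op 3: b = realloc(b, 4) -> b = 5; heap: [0-4 ALLOC][5-8 ALLOC][9-27 FREE]
Op 4: c = malloc(6) -> c = 9; heap: [0-4 ALLOC][5-8 ALLOC][9-14 ALLOC][15-27 FREE]
Op 5: d = malloc(4) -> d = 15; heap: [0-4 ALLOC][5-8 ALLOC][9-14 ALLOC][15-18 ALLOC][19-27 FREE]
Op 6: b = realloc(b, 11) -> NULL (b unchanged); heap: [0-4 ALLOC][5-8 ALLOC][9-14 ALLOC][15-18 ALLOC][19-27 FREE]
Op 7: free(b) -> (freed b); heap: [0-4 ALLOC][5-8 FREE][9-14 ALLOC][15-18 ALLOC][19-27 FREE]
free(d): d = 15 -> block [15-18 ALLOC]; mark free, coalesce with adjacent free neighbors -> [0-4 ALLOC][5-8 FREE][9-14 ALLOC][15-27 FREE]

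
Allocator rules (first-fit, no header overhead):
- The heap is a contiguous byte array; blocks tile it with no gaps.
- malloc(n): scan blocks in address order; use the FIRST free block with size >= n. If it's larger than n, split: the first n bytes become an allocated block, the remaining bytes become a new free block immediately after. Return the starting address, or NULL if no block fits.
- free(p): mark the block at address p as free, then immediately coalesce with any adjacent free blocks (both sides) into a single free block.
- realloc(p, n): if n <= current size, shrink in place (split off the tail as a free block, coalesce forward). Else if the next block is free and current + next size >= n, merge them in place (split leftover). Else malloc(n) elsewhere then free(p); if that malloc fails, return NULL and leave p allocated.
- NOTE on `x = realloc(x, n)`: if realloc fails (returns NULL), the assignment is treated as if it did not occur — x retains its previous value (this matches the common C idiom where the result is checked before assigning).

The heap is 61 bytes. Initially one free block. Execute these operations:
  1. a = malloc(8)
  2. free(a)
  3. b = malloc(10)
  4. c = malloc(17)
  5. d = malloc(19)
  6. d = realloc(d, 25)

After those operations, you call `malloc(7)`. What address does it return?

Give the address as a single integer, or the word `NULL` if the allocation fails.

Answer: 52

Derivation:
Op 1: a = malloc(8) -> a = 0; heap: [0-7 ALLOC][8-60 FREE]
Op 2: free(a) -> (freed a); heap: [0-60 FREE]
Op 3: b = malloc(10) -> b = 0; heap: [0-9 ALLOC][10-60 FREE]
Op 4: c = malloc(17) -> c = 10; heap: [0-9 ALLOC][10-26 ALLOC][27-60 FREE]
Op 5: d = malloc(19) -> d = 27; heap: [0-9 ALLOC][10-26 ALLOC][27-45 ALLOC][46-60 FREE]
Op 6: d = realloc(d, 25) -> d = 27; heap: [0-9 ALLOC][10-26 ALLOC][27-51 ALLOC][52-60 FREE]
malloc(7): first-fit scan over [0-9 ALLOC][10-26 ALLOC][27-51 ALLOC][52-60 FREE] -> 52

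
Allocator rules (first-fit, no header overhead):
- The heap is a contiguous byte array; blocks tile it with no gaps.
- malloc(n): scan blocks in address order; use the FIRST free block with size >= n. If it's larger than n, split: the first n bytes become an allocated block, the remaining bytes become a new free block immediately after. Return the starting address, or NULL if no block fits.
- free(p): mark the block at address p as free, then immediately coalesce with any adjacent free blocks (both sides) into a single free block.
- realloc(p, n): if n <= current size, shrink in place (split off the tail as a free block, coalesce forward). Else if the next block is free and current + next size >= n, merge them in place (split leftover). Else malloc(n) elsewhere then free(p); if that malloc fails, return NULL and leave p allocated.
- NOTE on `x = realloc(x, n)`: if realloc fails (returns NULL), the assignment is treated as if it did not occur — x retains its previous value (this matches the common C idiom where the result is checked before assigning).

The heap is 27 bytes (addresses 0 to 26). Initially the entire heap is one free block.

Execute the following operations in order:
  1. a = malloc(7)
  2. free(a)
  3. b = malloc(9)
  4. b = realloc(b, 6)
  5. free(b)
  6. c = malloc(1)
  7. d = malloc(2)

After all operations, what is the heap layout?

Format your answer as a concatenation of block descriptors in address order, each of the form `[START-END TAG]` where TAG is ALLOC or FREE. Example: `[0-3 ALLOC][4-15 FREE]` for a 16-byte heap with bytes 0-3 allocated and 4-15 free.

Answer: [0-0 ALLOC][1-2 ALLOC][3-26 FREE]

Derivation:
Op 1: a = malloc(7) -> a = 0; heap: [0-6 ALLOC][7-26 FREE]
Op 2: free(a) -> (freed a); heap: [0-26 FREE]
Op 3: b = malloc(9) -> b = 0; heap: [0-8 ALLOC][9-26 FREE]
Op 4: b = realloc(b, 6) -> b = 0; heap: [0-5 ALLOC][6-26 FREE]
Op 5: free(b) -> (freed b); heap: [0-26 FREE]
Op 6: c = malloc(1) -> c = 0; heap: [0-0 ALLOC][1-26 FREE]
Op 7: d = malloc(2) -> d = 1; heap: [0-0 ALLOC][1-2 ALLOC][3-26 FREE]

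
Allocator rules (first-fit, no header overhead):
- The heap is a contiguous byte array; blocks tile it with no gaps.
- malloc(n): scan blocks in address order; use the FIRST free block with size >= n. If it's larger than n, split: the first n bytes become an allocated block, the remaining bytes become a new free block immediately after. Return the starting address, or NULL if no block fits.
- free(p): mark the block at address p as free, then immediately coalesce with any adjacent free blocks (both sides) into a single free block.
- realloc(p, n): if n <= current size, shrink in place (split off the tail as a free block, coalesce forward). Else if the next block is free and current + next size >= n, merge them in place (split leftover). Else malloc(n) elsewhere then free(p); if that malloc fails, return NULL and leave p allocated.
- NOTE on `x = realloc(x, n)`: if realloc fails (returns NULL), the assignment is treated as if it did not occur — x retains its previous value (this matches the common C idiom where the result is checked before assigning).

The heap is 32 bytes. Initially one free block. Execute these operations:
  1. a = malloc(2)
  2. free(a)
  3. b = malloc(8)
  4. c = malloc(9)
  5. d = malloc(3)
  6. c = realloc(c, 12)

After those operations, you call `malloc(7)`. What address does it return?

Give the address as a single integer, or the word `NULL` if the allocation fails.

Op 1: a = malloc(2) -> a = 0; heap: [0-1 ALLOC][2-31 FREE]
Op 2: free(a) -> (freed a); heap: [0-31 FREE]
Op 3: b = malloc(8) -> b = 0; heap: [0-7 ALLOC][8-31 FREE]
Op 4: c = malloc(9) -> c = 8; heap: [0-7 ALLOC][8-16 ALLOC][17-31 FREE]
Op 5: d = malloc(3) -> d = 17; heap: [0-7 ALLOC][8-16 ALLOC][17-19 ALLOC][20-31 FREE]
Op 6: c = realloc(c, 12) -> c = 20; heap: [0-7 ALLOC][8-16 FREE][17-19 ALLOC][20-31 ALLOC]
malloc(7): first-fit scan over [0-7 ALLOC][8-16 FREE][17-19 ALLOC][20-31 ALLOC] -> 8

Answer: 8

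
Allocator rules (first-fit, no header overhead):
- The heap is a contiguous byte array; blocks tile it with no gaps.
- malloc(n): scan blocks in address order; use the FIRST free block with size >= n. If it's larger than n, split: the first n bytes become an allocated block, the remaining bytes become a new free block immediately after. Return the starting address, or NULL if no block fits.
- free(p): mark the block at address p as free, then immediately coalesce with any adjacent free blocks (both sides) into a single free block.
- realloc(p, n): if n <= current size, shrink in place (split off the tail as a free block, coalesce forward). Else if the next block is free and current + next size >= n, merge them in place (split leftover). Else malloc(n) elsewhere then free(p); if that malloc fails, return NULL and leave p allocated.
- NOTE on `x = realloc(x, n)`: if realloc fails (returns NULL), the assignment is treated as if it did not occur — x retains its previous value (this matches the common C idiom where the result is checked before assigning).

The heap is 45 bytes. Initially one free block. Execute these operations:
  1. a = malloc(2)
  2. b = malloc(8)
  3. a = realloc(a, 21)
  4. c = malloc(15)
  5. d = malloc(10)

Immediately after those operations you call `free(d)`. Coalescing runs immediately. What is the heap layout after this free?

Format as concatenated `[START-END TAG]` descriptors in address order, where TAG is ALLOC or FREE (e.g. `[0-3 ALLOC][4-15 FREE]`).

Op 1: a = malloc(2) -> a = 0; heap: [0-1 ALLOC][2-44 FREE]
Op 2: b = malloc(8) -> b = 2; heap: [0-1 ALLOC][2-9 ALLOC][10-44 FREE]
Op 3: a = realloc(a, 21) -> a = 10; heap: [0-1 FREE][2-9 ALLOC][10-30 ALLOC][31-44 FREE]
Op 4: c = malloc(15) -> c = NULL; heap: [0-1 FREE][2-9 ALLOC][10-30 ALLOC][31-44 FREE]
Op 5: d = malloc(10) -> d = 31; heap: [0-1 FREE][2-9 ALLOC][10-30 ALLOC][31-40 ALLOC][41-44 FREE]
free(d): d = 31 -> block [31-40 ALLOC]; mark free, coalesce with adjacent free neighbors -> [0-1 FREE][2-9 ALLOC][10-30 ALLOC][31-44 FREE]

Answer: [0-1 FREE][2-9 ALLOC][10-30 ALLOC][31-44 FREE]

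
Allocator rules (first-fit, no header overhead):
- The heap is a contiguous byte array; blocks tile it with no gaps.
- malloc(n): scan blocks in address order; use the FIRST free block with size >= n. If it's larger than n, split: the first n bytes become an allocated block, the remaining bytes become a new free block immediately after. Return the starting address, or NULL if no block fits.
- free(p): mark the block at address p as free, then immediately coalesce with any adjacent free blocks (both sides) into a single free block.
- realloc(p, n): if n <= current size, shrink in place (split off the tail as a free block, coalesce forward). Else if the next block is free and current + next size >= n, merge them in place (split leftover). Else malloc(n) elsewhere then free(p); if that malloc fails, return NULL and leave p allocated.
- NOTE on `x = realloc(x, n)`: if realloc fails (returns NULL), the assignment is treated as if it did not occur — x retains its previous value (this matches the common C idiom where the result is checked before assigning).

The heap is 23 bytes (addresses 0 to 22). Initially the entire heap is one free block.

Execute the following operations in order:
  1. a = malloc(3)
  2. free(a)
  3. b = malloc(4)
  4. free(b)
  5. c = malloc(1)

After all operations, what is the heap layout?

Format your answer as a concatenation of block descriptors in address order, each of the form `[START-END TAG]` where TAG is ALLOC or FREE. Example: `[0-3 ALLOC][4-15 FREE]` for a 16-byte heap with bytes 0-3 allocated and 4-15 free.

Op 1: a = malloc(3) -> a = 0; heap: [0-2 ALLOC][3-22 FREE]
Op 2: free(a) -> (freed a); heap: [0-22 FREE]
Op 3: b = malloc(4) -> b = 0; heap: [0-3 ALLOC][4-22 FREE]
Op 4: free(b) -> (freed b); heap: [0-22 FREE]
Op 5: c = malloc(1) -> c = 0; heap: [0-0 ALLOC][1-22 FREE]

Answer: [0-0 ALLOC][1-22 FREE]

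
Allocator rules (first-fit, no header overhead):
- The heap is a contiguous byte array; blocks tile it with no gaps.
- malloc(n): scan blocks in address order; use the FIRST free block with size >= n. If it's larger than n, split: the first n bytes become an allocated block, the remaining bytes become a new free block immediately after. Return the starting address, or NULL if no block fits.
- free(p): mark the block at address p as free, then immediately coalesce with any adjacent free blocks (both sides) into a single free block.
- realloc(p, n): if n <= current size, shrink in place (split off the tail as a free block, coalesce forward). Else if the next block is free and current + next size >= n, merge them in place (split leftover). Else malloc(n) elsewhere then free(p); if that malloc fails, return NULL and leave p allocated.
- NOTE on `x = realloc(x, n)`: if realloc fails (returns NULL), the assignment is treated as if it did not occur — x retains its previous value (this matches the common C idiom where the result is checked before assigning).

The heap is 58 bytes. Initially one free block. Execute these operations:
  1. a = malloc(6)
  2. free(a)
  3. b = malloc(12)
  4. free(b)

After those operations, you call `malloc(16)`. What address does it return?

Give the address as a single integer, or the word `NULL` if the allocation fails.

Answer: 0

Derivation:
Op 1: a = malloc(6) -> a = 0; heap: [0-5 ALLOC][6-57 FREE]
Op 2: free(a) -> (freed a); heap: [0-57 FREE]
Op 3: b = malloc(12) -> b = 0; heap: [0-11 ALLOC][12-57 FREE]
Op 4: free(b) -> (freed b); heap: [0-57 FREE]
malloc(16): first-fit scan over [0-57 FREE] -> 0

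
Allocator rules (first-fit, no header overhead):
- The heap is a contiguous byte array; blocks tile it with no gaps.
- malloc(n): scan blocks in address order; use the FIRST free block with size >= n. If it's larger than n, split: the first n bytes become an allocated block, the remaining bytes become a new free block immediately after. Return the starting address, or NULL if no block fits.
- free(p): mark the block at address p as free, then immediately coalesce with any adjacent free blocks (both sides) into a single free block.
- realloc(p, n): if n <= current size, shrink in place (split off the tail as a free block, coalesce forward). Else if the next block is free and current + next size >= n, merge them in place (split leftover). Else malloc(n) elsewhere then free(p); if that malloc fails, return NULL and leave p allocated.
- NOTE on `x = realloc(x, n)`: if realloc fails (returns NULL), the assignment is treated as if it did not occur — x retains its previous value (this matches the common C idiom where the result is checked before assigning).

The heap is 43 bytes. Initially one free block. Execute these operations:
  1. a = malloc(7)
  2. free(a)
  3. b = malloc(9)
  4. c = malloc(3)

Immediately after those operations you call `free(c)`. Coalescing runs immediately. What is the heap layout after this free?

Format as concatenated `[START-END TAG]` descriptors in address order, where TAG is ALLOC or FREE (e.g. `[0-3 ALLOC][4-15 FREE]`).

Op 1: a = malloc(7) -> a = 0; heap: [0-6 ALLOC][7-42 FREE]
Op 2: free(a) -> (freed a); heap: [0-42 FREE]
Op 3: b = malloc(9) -> b = 0; heap: [0-8 ALLOC][9-42 FREE]
Op 4: c = malloc(3) -> c = 9; heap: [0-8 ALLOC][9-11 ALLOC][12-42 FREE]
free(c): c = 9 -> block [9-11 ALLOC]; mark free, coalesce with adjacent free neighbors -> [0-8 ALLOC][9-42 FREE]

Answer: [0-8 ALLOC][9-42 FREE]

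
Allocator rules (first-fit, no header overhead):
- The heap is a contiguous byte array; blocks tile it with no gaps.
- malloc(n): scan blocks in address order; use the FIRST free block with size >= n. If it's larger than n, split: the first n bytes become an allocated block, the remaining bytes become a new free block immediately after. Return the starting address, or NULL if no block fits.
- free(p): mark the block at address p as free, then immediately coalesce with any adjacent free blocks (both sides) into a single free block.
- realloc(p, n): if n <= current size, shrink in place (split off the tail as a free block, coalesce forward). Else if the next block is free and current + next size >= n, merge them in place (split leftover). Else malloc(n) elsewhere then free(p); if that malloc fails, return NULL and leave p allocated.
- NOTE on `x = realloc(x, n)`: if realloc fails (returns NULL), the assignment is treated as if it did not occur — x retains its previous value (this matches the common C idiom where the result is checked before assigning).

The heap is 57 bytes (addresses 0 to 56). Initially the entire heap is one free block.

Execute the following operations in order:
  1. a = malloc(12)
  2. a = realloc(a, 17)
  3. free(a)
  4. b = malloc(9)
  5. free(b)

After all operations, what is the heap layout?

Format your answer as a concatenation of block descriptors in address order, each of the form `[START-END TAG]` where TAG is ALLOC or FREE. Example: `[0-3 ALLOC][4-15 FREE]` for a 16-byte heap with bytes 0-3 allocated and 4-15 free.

Answer: [0-56 FREE]

Derivation:
Op 1: a = malloc(12) -> a = 0; heap: [0-11 ALLOC][12-56 FREE]
Op 2: a = realloc(a, 17) -> a = 0; heap: [0-16 ALLOC][17-56 FREE]
Op 3: free(a) -> (freed a); heap: [0-56 FREE]
Op 4: b = malloc(9) -> b = 0; heap: [0-8 ALLOC][9-56 FREE]
Op 5: free(b) -> (freed b); heap: [0-56 FREE]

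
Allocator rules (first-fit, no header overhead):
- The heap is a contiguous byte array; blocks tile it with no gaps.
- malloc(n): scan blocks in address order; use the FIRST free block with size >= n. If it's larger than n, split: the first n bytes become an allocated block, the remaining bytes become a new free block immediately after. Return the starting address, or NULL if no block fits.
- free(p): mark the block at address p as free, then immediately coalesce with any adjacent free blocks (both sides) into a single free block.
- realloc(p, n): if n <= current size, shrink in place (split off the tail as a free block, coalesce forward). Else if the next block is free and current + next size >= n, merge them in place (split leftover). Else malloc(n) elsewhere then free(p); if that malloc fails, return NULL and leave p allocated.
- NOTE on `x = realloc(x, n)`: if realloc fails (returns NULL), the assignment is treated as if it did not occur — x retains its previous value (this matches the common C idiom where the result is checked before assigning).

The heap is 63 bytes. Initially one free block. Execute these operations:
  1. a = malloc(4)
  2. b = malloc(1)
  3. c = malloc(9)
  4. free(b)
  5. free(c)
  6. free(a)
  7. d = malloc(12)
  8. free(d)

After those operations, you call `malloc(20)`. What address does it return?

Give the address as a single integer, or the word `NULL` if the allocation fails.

Answer: 0

Derivation:
Op 1: a = malloc(4) -> a = 0; heap: [0-3 ALLOC][4-62 FREE]
Op 2: b = malloc(1) -> b = 4; heap: [0-3 ALLOC][4-4 ALLOC][5-62 FREE]
Op 3: c = malloc(9) -> c = 5; heap: [0-3 ALLOC][4-4 ALLOC][5-13 ALLOC][14-62 FREE]
Op 4: free(b) -> (freed b); heap: [0-3 ALLOC][4-4 FREE][5-13 ALLOC][14-62 FREE]
Op 5: free(c) -> (freed c); heap: [0-3 ALLOC][4-62 FREE]
Op 6: free(a) -> (freed a); heap: [0-62 FREE]
Op 7: d = malloc(12) -> d = 0; heap: [0-11 ALLOC][12-62 FREE]
Op 8: free(d) -> (freed d); heap: [0-62 FREE]
malloc(20): first-fit scan over [0-62 FREE] -> 0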